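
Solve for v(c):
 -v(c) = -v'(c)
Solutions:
 v(c) = C1*exp(c)


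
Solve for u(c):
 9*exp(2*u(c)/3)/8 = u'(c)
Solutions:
 u(c) = 3*log(-sqrt(-1/(C1 + 9*c))) + 3*log(3)/2 + 3*log(2)
 u(c) = 3*log(-1/(C1 + 9*c))/2 + 3*log(3)/2 + 3*log(2)


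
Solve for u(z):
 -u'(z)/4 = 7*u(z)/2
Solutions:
 u(z) = C1*exp(-14*z)


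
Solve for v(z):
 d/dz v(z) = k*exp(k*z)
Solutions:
 v(z) = C1 + exp(k*z)


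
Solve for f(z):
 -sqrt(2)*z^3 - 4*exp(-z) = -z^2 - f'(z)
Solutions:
 f(z) = C1 + sqrt(2)*z^4/4 - z^3/3 - 4*exp(-z)


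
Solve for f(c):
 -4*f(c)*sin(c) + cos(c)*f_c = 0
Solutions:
 f(c) = C1/cos(c)^4


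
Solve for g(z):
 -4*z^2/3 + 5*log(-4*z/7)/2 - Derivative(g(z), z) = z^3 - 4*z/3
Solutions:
 g(z) = C1 - z^4/4 - 4*z^3/9 + 2*z^2/3 + 5*z*log(-z)/2 + z*(-5*log(7)/2 - 5/2 + 5*log(2))


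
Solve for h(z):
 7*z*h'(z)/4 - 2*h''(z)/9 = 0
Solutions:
 h(z) = C1 + C2*erfi(3*sqrt(7)*z/4)


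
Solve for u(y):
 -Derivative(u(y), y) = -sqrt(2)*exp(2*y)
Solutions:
 u(y) = C1 + sqrt(2)*exp(2*y)/2


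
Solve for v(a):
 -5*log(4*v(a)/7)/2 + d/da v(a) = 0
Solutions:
 -2*Integral(1/(log(_y) - log(7) + 2*log(2)), (_y, v(a)))/5 = C1 - a


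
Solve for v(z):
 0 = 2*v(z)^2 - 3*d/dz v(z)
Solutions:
 v(z) = -3/(C1 + 2*z)


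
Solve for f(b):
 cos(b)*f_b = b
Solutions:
 f(b) = C1 + Integral(b/cos(b), b)


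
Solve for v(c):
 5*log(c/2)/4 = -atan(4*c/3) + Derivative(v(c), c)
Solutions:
 v(c) = C1 + 5*c*log(c)/4 + c*atan(4*c/3) - 5*c/4 - 5*c*log(2)/4 - 3*log(16*c^2 + 9)/8


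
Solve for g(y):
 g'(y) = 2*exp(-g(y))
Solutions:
 g(y) = log(C1 + 2*y)


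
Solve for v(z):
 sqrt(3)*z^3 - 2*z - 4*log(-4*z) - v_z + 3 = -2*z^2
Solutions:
 v(z) = C1 + sqrt(3)*z^4/4 + 2*z^3/3 - z^2 - 4*z*log(-z) + z*(7 - 8*log(2))


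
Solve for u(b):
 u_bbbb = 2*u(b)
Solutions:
 u(b) = C1*exp(-2^(1/4)*b) + C2*exp(2^(1/4)*b) + C3*sin(2^(1/4)*b) + C4*cos(2^(1/4)*b)


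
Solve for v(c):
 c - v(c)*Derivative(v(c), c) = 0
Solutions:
 v(c) = -sqrt(C1 + c^2)
 v(c) = sqrt(C1 + c^2)


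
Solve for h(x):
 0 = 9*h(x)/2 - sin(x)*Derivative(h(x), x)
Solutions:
 h(x) = C1*(cos(x) - 1)^(1/4)*(cos(x)^2 - 2*cos(x) + 1)/((cos(x) + 1)^(1/4)*(cos(x)^2 + 2*cos(x) + 1))


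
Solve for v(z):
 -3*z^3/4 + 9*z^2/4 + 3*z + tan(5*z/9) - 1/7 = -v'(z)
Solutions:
 v(z) = C1 + 3*z^4/16 - 3*z^3/4 - 3*z^2/2 + z/7 + 9*log(cos(5*z/9))/5


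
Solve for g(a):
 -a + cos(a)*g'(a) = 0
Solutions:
 g(a) = C1 + Integral(a/cos(a), a)


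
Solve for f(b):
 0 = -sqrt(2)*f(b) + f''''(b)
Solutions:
 f(b) = C1*exp(-2^(1/8)*b) + C2*exp(2^(1/8)*b) + C3*sin(2^(1/8)*b) + C4*cos(2^(1/8)*b)


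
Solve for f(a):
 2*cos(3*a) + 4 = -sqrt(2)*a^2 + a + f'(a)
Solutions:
 f(a) = C1 + sqrt(2)*a^3/3 - a^2/2 + 4*a + 2*sin(3*a)/3


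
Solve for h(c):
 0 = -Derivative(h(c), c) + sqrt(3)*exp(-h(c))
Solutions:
 h(c) = log(C1 + sqrt(3)*c)


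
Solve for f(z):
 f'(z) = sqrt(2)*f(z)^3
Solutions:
 f(z) = -sqrt(2)*sqrt(-1/(C1 + sqrt(2)*z))/2
 f(z) = sqrt(2)*sqrt(-1/(C1 + sqrt(2)*z))/2


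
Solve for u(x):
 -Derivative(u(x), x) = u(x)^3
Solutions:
 u(x) = -sqrt(2)*sqrt(-1/(C1 - x))/2
 u(x) = sqrt(2)*sqrt(-1/(C1 - x))/2


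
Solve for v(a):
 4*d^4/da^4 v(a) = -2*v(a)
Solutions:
 v(a) = (C1*sin(2^(1/4)*a/2) + C2*cos(2^(1/4)*a/2))*exp(-2^(1/4)*a/2) + (C3*sin(2^(1/4)*a/2) + C4*cos(2^(1/4)*a/2))*exp(2^(1/4)*a/2)


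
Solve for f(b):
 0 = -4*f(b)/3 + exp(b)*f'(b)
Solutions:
 f(b) = C1*exp(-4*exp(-b)/3)


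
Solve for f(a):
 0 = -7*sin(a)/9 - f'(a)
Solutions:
 f(a) = C1 + 7*cos(a)/9


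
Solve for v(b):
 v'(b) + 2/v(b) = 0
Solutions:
 v(b) = -sqrt(C1 - 4*b)
 v(b) = sqrt(C1 - 4*b)


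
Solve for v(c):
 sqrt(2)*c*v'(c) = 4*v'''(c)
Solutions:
 v(c) = C1 + Integral(C2*airyai(sqrt(2)*c/2) + C3*airybi(sqrt(2)*c/2), c)


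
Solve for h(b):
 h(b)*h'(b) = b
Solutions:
 h(b) = -sqrt(C1 + b^2)
 h(b) = sqrt(C1 + b^2)


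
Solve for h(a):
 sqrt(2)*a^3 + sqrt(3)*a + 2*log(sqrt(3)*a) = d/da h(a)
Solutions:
 h(a) = C1 + sqrt(2)*a^4/4 + sqrt(3)*a^2/2 + 2*a*log(a) - 2*a + a*log(3)


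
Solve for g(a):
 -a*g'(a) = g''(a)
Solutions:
 g(a) = C1 + C2*erf(sqrt(2)*a/2)


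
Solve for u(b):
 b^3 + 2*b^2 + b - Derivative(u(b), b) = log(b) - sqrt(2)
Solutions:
 u(b) = C1 + b^4/4 + 2*b^3/3 + b^2/2 - b*log(b) + b + sqrt(2)*b


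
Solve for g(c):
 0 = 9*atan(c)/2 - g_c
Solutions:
 g(c) = C1 + 9*c*atan(c)/2 - 9*log(c^2 + 1)/4


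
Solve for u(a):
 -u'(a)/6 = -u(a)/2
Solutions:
 u(a) = C1*exp(3*a)


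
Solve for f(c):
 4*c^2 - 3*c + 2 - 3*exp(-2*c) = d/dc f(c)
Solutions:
 f(c) = C1 + 4*c^3/3 - 3*c^2/2 + 2*c + 3*exp(-2*c)/2


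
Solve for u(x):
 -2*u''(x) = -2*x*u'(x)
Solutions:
 u(x) = C1 + C2*erfi(sqrt(2)*x/2)


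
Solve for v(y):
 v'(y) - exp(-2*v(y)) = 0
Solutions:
 v(y) = log(-sqrt(C1 + 2*y))
 v(y) = log(C1 + 2*y)/2


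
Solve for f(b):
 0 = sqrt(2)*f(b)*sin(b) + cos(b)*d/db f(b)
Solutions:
 f(b) = C1*cos(b)^(sqrt(2))


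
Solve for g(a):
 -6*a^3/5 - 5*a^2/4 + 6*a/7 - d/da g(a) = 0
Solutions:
 g(a) = C1 - 3*a^4/10 - 5*a^3/12 + 3*a^2/7


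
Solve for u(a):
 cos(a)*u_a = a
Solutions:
 u(a) = C1 + Integral(a/cos(a), a)


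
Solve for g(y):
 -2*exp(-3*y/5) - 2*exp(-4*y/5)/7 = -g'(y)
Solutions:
 g(y) = C1 - 10*exp(-3*y/5)/3 - 5*exp(-4*y/5)/14


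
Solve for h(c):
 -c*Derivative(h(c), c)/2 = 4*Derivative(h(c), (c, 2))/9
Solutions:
 h(c) = C1 + C2*erf(3*c/4)


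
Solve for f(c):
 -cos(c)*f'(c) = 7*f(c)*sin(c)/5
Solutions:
 f(c) = C1*cos(c)^(7/5)


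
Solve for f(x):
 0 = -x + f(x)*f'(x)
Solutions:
 f(x) = -sqrt(C1 + x^2)
 f(x) = sqrt(C1 + x^2)


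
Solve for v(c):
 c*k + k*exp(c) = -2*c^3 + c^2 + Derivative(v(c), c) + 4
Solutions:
 v(c) = C1 + c^4/2 - c^3/3 + c^2*k/2 - 4*c + k*exp(c)


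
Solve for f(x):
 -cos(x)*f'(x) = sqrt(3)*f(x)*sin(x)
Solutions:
 f(x) = C1*cos(x)^(sqrt(3))


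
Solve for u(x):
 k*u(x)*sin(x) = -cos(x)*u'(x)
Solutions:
 u(x) = C1*exp(k*log(cos(x)))


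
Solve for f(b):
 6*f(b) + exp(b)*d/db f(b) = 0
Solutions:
 f(b) = C1*exp(6*exp(-b))


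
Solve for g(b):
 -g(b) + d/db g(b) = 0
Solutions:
 g(b) = C1*exp(b)


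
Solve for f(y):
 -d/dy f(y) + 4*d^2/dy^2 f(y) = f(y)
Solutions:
 f(y) = C1*exp(y*(1 - sqrt(17))/8) + C2*exp(y*(1 + sqrt(17))/8)


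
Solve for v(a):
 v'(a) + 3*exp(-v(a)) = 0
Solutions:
 v(a) = log(C1 - 3*a)


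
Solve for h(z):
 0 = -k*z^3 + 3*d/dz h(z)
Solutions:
 h(z) = C1 + k*z^4/12


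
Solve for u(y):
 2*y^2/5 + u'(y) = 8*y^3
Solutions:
 u(y) = C1 + 2*y^4 - 2*y^3/15


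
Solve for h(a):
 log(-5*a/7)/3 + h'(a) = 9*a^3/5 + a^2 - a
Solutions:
 h(a) = C1 + 9*a^4/20 + a^3/3 - a^2/2 - a*log(-a)/3 + a*(-log(5) + 1 + log(7))/3


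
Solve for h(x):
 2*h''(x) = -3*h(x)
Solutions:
 h(x) = C1*sin(sqrt(6)*x/2) + C2*cos(sqrt(6)*x/2)


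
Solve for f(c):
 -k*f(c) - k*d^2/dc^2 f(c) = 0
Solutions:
 f(c) = C1*sin(c) + C2*cos(c)


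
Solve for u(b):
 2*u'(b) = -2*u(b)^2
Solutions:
 u(b) = 1/(C1 + b)


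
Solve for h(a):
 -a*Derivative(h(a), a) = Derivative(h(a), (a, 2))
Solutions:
 h(a) = C1 + C2*erf(sqrt(2)*a/2)


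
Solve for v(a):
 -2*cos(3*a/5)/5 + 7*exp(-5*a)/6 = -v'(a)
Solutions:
 v(a) = C1 + 2*sin(3*a/5)/3 + 7*exp(-5*a)/30


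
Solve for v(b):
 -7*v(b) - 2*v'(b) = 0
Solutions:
 v(b) = C1*exp(-7*b/2)


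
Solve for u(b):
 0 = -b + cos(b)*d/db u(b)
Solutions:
 u(b) = C1 + Integral(b/cos(b), b)


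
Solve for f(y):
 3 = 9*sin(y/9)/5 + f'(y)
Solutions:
 f(y) = C1 + 3*y + 81*cos(y/9)/5


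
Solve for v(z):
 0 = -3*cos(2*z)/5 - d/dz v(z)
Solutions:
 v(z) = C1 - 3*sin(2*z)/10


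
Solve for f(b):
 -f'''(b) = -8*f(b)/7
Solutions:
 f(b) = C3*exp(2*7^(2/3)*b/7) + (C1*sin(sqrt(3)*7^(2/3)*b/7) + C2*cos(sqrt(3)*7^(2/3)*b/7))*exp(-7^(2/3)*b/7)


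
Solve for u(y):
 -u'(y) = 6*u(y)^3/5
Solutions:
 u(y) = -sqrt(10)*sqrt(-1/(C1 - 6*y))/2
 u(y) = sqrt(10)*sqrt(-1/(C1 - 6*y))/2


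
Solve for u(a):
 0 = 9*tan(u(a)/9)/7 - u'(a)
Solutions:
 u(a) = -9*asin(C1*exp(a/7)) + 9*pi
 u(a) = 9*asin(C1*exp(a/7))


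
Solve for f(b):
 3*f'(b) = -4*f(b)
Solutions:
 f(b) = C1*exp(-4*b/3)


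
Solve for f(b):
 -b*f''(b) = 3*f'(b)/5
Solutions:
 f(b) = C1 + C2*b^(2/5)


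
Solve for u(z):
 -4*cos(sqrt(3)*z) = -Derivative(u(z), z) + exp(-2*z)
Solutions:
 u(z) = C1 + 4*sqrt(3)*sin(sqrt(3)*z)/3 - exp(-2*z)/2


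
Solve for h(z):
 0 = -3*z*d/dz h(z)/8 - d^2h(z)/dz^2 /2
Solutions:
 h(z) = C1 + C2*erf(sqrt(6)*z/4)


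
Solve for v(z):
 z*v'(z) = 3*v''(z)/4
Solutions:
 v(z) = C1 + C2*erfi(sqrt(6)*z/3)


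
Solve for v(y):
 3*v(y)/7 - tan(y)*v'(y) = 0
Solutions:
 v(y) = C1*sin(y)^(3/7)


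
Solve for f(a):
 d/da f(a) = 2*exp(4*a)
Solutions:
 f(a) = C1 + exp(4*a)/2


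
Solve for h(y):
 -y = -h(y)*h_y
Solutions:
 h(y) = -sqrt(C1 + y^2)
 h(y) = sqrt(C1 + y^2)


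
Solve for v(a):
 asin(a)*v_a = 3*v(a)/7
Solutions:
 v(a) = C1*exp(3*Integral(1/asin(a), a)/7)


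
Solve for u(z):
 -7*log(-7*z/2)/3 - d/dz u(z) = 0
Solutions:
 u(z) = C1 - 7*z*log(-z)/3 + 7*z*(-log(7) + log(2) + 1)/3


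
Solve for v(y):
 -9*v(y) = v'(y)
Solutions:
 v(y) = C1*exp(-9*y)


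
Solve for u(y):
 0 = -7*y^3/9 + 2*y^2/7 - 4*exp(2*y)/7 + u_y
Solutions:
 u(y) = C1 + 7*y^4/36 - 2*y^3/21 + 2*exp(2*y)/7


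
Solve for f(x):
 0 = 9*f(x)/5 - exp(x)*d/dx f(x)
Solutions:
 f(x) = C1*exp(-9*exp(-x)/5)


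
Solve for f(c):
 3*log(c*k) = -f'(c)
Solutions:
 f(c) = C1 - 3*c*log(c*k) + 3*c


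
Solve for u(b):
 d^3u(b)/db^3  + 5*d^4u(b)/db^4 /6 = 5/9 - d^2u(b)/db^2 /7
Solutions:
 u(b) = C1 + C2*b + C3*exp(b*(-21 + sqrt(231))/35) + C4*exp(-b*(sqrt(231) + 21)/35) + 35*b^2/18


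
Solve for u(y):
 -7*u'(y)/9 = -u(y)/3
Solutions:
 u(y) = C1*exp(3*y/7)


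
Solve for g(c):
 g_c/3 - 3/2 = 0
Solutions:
 g(c) = C1 + 9*c/2


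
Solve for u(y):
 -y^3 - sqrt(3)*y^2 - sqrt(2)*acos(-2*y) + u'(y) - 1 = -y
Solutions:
 u(y) = C1 + y^4/4 + sqrt(3)*y^3/3 - y^2/2 + y + sqrt(2)*(y*acos(-2*y) + sqrt(1 - 4*y^2)/2)


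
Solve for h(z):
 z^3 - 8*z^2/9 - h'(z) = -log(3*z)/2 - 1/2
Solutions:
 h(z) = C1 + z^4/4 - 8*z^3/27 + z*log(z)/2 + z*log(3)/2


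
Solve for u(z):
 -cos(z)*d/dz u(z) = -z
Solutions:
 u(z) = C1 + Integral(z/cos(z), z)


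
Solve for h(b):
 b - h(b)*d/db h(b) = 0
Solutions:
 h(b) = -sqrt(C1 + b^2)
 h(b) = sqrt(C1 + b^2)


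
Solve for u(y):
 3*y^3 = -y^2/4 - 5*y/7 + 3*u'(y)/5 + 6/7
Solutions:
 u(y) = C1 + 5*y^4/4 + 5*y^3/36 + 25*y^2/42 - 10*y/7


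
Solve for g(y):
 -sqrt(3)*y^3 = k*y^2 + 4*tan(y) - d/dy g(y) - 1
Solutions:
 g(y) = C1 + k*y^3/3 + sqrt(3)*y^4/4 - y - 4*log(cos(y))


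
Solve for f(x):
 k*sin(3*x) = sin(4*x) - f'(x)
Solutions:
 f(x) = C1 + k*cos(3*x)/3 - cos(4*x)/4


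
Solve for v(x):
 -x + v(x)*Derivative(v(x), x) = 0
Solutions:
 v(x) = -sqrt(C1 + x^2)
 v(x) = sqrt(C1 + x^2)


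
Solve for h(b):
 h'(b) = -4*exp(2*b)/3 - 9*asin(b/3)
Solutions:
 h(b) = C1 - 9*b*asin(b/3) - 9*sqrt(9 - b^2) - 2*exp(2*b)/3


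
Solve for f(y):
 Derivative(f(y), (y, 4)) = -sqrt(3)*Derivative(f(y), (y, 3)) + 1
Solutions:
 f(y) = C1 + C2*y + C3*y^2 + C4*exp(-sqrt(3)*y) + sqrt(3)*y^3/18


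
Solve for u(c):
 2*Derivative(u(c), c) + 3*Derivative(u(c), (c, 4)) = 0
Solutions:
 u(c) = C1 + C4*exp(-2^(1/3)*3^(2/3)*c/3) + (C2*sin(2^(1/3)*3^(1/6)*c/2) + C3*cos(2^(1/3)*3^(1/6)*c/2))*exp(2^(1/3)*3^(2/3)*c/6)


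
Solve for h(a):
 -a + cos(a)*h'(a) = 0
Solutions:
 h(a) = C1 + Integral(a/cos(a), a)


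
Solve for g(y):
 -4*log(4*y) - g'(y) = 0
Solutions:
 g(y) = C1 - 4*y*log(y) - y*log(256) + 4*y


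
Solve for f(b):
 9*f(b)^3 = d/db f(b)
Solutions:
 f(b) = -sqrt(2)*sqrt(-1/(C1 + 9*b))/2
 f(b) = sqrt(2)*sqrt(-1/(C1 + 9*b))/2


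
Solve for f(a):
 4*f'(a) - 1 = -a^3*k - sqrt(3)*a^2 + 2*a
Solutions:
 f(a) = C1 - a^4*k/16 - sqrt(3)*a^3/12 + a^2/4 + a/4


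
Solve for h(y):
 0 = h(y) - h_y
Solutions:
 h(y) = C1*exp(y)


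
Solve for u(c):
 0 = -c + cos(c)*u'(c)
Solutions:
 u(c) = C1 + Integral(c/cos(c), c)


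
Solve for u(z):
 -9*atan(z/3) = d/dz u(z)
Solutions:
 u(z) = C1 - 9*z*atan(z/3) + 27*log(z^2 + 9)/2


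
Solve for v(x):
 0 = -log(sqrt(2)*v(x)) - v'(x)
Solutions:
 2*Integral(1/(2*log(_y) + log(2)), (_y, v(x))) = C1 - x


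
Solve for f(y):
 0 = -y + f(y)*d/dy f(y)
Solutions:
 f(y) = -sqrt(C1 + y^2)
 f(y) = sqrt(C1 + y^2)


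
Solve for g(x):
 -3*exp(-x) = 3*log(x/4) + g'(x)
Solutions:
 g(x) = C1 - 3*x*log(x) + 3*x*(1 + 2*log(2)) + 3*exp(-x)


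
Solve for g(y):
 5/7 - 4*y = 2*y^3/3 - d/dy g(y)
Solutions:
 g(y) = C1 + y^4/6 + 2*y^2 - 5*y/7


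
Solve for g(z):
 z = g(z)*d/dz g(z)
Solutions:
 g(z) = -sqrt(C1 + z^2)
 g(z) = sqrt(C1 + z^2)


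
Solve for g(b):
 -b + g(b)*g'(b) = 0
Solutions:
 g(b) = -sqrt(C1 + b^2)
 g(b) = sqrt(C1 + b^2)


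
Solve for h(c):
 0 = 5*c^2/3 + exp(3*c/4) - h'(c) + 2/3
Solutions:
 h(c) = C1 + 5*c^3/9 + 2*c/3 + 4*exp(3*c/4)/3


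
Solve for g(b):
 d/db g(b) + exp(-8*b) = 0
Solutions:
 g(b) = C1 + exp(-8*b)/8


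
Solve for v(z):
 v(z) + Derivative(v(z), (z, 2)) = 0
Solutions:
 v(z) = C1*sin(z) + C2*cos(z)


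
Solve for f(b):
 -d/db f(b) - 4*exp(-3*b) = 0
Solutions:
 f(b) = C1 + 4*exp(-3*b)/3


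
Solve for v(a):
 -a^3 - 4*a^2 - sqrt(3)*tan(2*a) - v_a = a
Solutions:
 v(a) = C1 - a^4/4 - 4*a^3/3 - a^2/2 + sqrt(3)*log(cos(2*a))/2


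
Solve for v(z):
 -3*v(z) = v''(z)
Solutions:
 v(z) = C1*sin(sqrt(3)*z) + C2*cos(sqrt(3)*z)


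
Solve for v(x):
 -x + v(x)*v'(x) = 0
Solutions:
 v(x) = -sqrt(C1 + x^2)
 v(x) = sqrt(C1 + x^2)


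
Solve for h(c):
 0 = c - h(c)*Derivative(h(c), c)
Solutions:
 h(c) = -sqrt(C1 + c^2)
 h(c) = sqrt(C1 + c^2)


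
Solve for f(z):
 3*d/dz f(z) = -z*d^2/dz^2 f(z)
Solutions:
 f(z) = C1 + C2/z^2


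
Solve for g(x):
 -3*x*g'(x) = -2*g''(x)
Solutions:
 g(x) = C1 + C2*erfi(sqrt(3)*x/2)


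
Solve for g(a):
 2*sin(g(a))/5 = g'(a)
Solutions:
 -2*a/5 + log(cos(g(a)) - 1)/2 - log(cos(g(a)) + 1)/2 = C1


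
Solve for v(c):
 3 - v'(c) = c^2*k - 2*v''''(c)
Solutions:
 v(c) = C1 + C4*exp(2^(2/3)*c/2) - c^3*k/3 + 3*c + (C2*sin(2^(2/3)*sqrt(3)*c/4) + C3*cos(2^(2/3)*sqrt(3)*c/4))*exp(-2^(2/3)*c/4)


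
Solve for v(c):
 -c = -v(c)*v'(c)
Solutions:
 v(c) = -sqrt(C1 + c^2)
 v(c) = sqrt(C1 + c^2)


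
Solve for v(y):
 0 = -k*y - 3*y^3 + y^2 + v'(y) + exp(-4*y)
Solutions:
 v(y) = C1 + k*y^2/2 + 3*y^4/4 - y^3/3 + exp(-4*y)/4


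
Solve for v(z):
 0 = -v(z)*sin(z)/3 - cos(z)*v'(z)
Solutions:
 v(z) = C1*cos(z)^(1/3)


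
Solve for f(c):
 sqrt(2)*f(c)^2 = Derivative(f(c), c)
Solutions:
 f(c) = -1/(C1 + sqrt(2)*c)


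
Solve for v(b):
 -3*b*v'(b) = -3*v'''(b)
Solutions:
 v(b) = C1 + Integral(C2*airyai(b) + C3*airybi(b), b)


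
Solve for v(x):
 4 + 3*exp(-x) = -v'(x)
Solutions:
 v(x) = C1 - 4*x + 3*exp(-x)


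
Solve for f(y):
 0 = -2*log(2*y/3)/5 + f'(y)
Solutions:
 f(y) = C1 + 2*y*log(y)/5 - 2*y*log(3)/5 - 2*y/5 + 2*y*log(2)/5


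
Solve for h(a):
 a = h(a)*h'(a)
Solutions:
 h(a) = -sqrt(C1 + a^2)
 h(a) = sqrt(C1 + a^2)


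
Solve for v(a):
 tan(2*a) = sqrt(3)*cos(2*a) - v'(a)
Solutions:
 v(a) = C1 + log(cos(2*a))/2 + sqrt(3)*sin(2*a)/2


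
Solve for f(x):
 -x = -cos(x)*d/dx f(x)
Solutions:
 f(x) = C1 + Integral(x/cos(x), x)


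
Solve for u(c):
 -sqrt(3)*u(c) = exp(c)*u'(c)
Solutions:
 u(c) = C1*exp(sqrt(3)*exp(-c))


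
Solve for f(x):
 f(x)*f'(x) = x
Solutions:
 f(x) = -sqrt(C1 + x^2)
 f(x) = sqrt(C1 + x^2)


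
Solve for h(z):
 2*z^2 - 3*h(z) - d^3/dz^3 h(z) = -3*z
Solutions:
 h(z) = C3*exp(-3^(1/3)*z) + 2*z^2/3 + z + (C1*sin(3^(5/6)*z/2) + C2*cos(3^(5/6)*z/2))*exp(3^(1/3)*z/2)


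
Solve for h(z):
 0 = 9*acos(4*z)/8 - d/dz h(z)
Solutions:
 h(z) = C1 + 9*z*acos(4*z)/8 - 9*sqrt(1 - 16*z^2)/32


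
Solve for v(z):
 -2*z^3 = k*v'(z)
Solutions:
 v(z) = C1 - z^4/(2*k)


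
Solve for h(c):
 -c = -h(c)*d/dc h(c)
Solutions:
 h(c) = -sqrt(C1 + c^2)
 h(c) = sqrt(C1 + c^2)


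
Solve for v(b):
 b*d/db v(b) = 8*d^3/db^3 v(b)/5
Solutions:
 v(b) = C1 + Integral(C2*airyai(5^(1/3)*b/2) + C3*airybi(5^(1/3)*b/2), b)


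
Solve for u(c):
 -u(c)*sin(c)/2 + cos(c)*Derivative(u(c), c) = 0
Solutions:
 u(c) = C1/sqrt(cos(c))


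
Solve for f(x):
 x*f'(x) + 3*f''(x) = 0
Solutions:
 f(x) = C1 + C2*erf(sqrt(6)*x/6)


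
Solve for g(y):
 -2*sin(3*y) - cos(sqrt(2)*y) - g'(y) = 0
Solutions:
 g(y) = C1 - sqrt(2)*sin(sqrt(2)*y)/2 + 2*cos(3*y)/3


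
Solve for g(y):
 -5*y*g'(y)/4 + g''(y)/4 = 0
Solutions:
 g(y) = C1 + C2*erfi(sqrt(10)*y/2)


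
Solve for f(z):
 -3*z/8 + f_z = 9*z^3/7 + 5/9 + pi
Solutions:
 f(z) = C1 + 9*z^4/28 + 3*z^2/16 + 5*z/9 + pi*z


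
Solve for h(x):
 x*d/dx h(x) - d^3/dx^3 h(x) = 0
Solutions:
 h(x) = C1 + Integral(C2*airyai(x) + C3*airybi(x), x)


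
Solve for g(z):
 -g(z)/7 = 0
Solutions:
 g(z) = 0


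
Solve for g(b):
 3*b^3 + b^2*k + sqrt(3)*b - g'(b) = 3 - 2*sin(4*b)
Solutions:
 g(b) = C1 + 3*b^4/4 + b^3*k/3 + sqrt(3)*b^2/2 - 3*b - cos(4*b)/2


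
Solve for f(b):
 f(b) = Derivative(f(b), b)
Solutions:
 f(b) = C1*exp(b)


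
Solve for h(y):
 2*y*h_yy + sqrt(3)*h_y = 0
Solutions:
 h(y) = C1 + C2*y^(1 - sqrt(3)/2)


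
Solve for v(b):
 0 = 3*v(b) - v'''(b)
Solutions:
 v(b) = C3*exp(3^(1/3)*b) + (C1*sin(3^(5/6)*b/2) + C2*cos(3^(5/6)*b/2))*exp(-3^(1/3)*b/2)


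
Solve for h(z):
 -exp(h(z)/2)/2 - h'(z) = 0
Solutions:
 h(z) = 2*log(1/(C1 + z)) + 4*log(2)


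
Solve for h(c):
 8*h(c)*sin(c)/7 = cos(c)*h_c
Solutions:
 h(c) = C1/cos(c)^(8/7)


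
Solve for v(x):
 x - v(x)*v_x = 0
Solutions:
 v(x) = -sqrt(C1 + x^2)
 v(x) = sqrt(C1 + x^2)


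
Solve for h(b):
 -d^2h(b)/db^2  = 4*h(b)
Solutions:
 h(b) = C1*sin(2*b) + C2*cos(2*b)


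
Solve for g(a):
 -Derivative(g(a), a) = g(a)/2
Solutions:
 g(a) = C1*exp(-a/2)


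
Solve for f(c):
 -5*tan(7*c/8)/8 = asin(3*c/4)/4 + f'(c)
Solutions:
 f(c) = C1 - c*asin(3*c/4)/4 - sqrt(16 - 9*c^2)/12 + 5*log(cos(7*c/8))/7


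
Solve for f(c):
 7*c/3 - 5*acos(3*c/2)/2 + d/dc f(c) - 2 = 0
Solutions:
 f(c) = C1 - 7*c^2/6 + 5*c*acos(3*c/2)/2 + 2*c - 5*sqrt(4 - 9*c^2)/6


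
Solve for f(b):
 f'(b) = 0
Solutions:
 f(b) = C1


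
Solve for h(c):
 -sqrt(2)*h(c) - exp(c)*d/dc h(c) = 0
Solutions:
 h(c) = C1*exp(sqrt(2)*exp(-c))


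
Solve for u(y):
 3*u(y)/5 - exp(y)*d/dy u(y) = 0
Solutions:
 u(y) = C1*exp(-3*exp(-y)/5)


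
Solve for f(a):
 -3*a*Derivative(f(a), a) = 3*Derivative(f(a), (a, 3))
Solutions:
 f(a) = C1 + Integral(C2*airyai(-a) + C3*airybi(-a), a)


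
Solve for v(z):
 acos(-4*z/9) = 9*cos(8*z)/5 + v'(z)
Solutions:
 v(z) = C1 + z*acos(-4*z/9) + sqrt(81 - 16*z^2)/4 - 9*sin(8*z)/40


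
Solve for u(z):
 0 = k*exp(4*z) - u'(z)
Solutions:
 u(z) = C1 + k*exp(4*z)/4


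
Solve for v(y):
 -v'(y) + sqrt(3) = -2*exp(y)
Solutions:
 v(y) = C1 + sqrt(3)*y + 2*exp(y)


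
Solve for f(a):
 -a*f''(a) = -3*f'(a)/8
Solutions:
 f(a) = C1 + C2*a^(11/8)


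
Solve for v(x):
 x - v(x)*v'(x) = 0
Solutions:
 v(x) = -sqrt(C1 + x^2)
 v(x) = sqrt(C1 + x^2)


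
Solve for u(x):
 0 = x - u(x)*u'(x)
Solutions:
 u(x) = -sqrt(C1 + x^2)
 u(x) = sqrt(C1 + x^2)


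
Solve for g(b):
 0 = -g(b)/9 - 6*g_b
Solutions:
 g(b) = C1*exp(-b/54)


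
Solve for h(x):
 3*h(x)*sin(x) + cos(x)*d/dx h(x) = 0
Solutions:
 h(x) = C1*cos(x)^3


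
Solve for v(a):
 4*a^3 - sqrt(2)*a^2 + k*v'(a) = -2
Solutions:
 v(a) = C1 - a^4/k + sqrt(2)*a^3/(3*k) - 2*a/k


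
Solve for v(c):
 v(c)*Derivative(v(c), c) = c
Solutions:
 v(c) = -sqrt(C1 + c^2)
 v(c) = sqrt(C1 + c^2)


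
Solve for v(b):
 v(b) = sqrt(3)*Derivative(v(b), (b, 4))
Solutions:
 v(b) = C1*exp(-3^(7/8)*b/3) + C2*exp(3^(7/8)*b/3) + C3*sin(3^(7/8)*b/3) + C4*cos(3^(7/8)*b/3)


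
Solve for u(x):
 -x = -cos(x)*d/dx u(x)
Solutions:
 u(x) = C1 + Integral(x/cos(x), x)


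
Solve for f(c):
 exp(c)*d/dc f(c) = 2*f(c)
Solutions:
 f(c) = C1*exp(-2*exp(-c))


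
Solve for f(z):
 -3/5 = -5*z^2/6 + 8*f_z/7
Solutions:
 f(z) = C1 + 35*z^3/144 - 21*z/40


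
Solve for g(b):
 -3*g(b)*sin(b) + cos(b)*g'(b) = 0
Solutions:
 g(b) = C1/cos(b)^3


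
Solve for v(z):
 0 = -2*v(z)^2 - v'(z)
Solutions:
 v(z) = 1/(C1 + 2*z)


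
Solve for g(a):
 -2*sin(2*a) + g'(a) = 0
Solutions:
 g(a) = C1 - cos(2*a)


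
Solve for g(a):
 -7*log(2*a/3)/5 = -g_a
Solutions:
 g(a) = C1 + 7*a*log(a)/5 - 7*a*log(3)/5 - 7*a/5 + 7*a*log(2)/5


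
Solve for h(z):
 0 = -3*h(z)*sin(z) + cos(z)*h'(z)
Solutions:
 h(z) = C1/cos(z)^3


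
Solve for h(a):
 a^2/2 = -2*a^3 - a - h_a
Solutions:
 h(a) = C1 - a^4/2 - a^3/6 - a^2/2


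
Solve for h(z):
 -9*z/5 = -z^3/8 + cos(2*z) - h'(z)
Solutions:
 h(z) = C1 - z^4/32 + 9*z^2/10 + sin(2*z)/2


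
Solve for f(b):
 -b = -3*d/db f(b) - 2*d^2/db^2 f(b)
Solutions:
 f(b) = C1 + C2*exp(-3*b/2) + b^2/6 - 2*b/9


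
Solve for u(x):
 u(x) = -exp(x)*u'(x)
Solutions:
 u(x) = C1*exp(exp(-x))


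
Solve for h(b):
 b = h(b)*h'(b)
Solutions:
 h(b) = -sqrt(C1 + b^2)
 h(b) = sqrt(C1 + b^2)


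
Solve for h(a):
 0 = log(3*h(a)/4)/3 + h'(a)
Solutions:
 -3*Integral(1/(-log(_y) - log(3) + 2*log(2)), (_y, h(a))) = C1 - a


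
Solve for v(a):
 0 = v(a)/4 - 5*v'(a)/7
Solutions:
 v(a) = C1*exp(7*a/20)


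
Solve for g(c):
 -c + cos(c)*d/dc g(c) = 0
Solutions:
 g(c) = C1 + Integral(c/cos(c), c)


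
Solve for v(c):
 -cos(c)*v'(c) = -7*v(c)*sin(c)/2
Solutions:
 v(c) = C1/cos(c)^(7/2)


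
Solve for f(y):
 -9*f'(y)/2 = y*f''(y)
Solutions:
 f(y) = C1 + C2/y^(7/2)


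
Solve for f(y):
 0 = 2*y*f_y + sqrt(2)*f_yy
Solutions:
 f(y) = C1 + C2*erf(2^(3/4)*y/2)


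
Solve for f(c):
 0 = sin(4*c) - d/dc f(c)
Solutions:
 f(c) = C1 - cos(4*c)/4


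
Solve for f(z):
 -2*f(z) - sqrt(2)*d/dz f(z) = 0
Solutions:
 f(z) = C1*exp(-sqrt(2)*z)


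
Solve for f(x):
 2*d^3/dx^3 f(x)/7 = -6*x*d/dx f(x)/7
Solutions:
 f(x) = C1 + Integral(C2*airyai(-3^(1/3)*x) + C3*airybi(-3^(1/3)*x), x)


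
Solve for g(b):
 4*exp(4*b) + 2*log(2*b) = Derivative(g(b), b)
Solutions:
 g(b) = C1 + 2*b*log(b) + 2*b*(-1 + log(2)) + exp(4*b)


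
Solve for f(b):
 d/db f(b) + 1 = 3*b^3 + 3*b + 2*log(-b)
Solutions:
 f(b) = C1 + 3*b^4/4 + 3*b^2/2 + 2*b*log(-b) - 3*b


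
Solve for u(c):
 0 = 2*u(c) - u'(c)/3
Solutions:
 u(c) = C1*exp(6*c)


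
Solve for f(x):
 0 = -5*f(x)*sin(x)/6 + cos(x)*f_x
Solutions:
 f(x) = C1/cos(x)^(5/6)


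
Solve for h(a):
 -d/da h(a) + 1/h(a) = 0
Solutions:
 h(a) = -sqrt(C1 + 2*a)
 h(a) = sqrt(C1 + 2*a)


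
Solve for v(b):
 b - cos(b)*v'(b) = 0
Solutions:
 v(b) = C1 + Integral(b/cos(b), b)


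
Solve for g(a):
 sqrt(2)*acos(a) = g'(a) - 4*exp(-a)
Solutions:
 g(a) = C1 + sqrt(2)*a*acos(a) - sqrt(2)*sqrt(1 - a^2) - 4*exp(-a)


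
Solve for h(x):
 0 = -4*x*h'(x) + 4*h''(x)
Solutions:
 h(x) = C1 + C2*erfi(sqrt(2)*x/2)


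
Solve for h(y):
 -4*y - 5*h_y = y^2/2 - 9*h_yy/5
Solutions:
 h(y) = C1 + C2*exp(25*y/9) - y^3/30 - 109*y^2/250 - 981*y/3125


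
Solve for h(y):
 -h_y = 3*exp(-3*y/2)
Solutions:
 h(y) = C1 + 2*exp(-3*y/2)


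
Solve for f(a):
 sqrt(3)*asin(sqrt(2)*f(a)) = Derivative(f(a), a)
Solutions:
 Integral(1/asin(sqrt(2)*_y), (_y, f(a))) = C1 + sqrt(3)*a


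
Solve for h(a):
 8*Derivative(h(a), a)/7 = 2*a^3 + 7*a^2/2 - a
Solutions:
 h(a) = C1 + 7*a^4/16 + 49*a^3/48 - 7*a^2/16


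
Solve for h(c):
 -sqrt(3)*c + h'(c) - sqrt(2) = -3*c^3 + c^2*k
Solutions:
 h(c) = C1 - 3*c^4/4 + c^3*k/3 + sqrt(3)*c^2/2 + sqrt(2)*c


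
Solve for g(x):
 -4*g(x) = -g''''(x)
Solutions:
 g(x) = C1*exp(-sqrt(2)*x) + C2*exp(sqrt(2)*x) + C3*sin(sqrt(2)*x) + C4*cos(sqrt(2)*x)


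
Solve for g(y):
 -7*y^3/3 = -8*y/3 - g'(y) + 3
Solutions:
 g(y) = C1 + 7*y^4/12 - 4*y^2/3 + 3*y


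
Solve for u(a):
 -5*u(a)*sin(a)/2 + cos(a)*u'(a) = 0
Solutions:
 u(a) = C1/cos(a)^(5/2)


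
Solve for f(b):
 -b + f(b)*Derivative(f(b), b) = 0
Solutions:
 f(b) = -sqrt(C1 + b^2)
 f(b) = sqrt(C1 + b^2)


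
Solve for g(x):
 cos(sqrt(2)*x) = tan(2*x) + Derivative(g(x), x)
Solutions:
 g(x) = C1 + log(cos(2*x))/2 + sqrt(2)*sin(sqrt(2)*x)/2


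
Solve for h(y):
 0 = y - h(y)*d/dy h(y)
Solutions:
 h(y) = -sqrt(C1 + y^2)
 h(y) = sqrt(C1 + y^2)


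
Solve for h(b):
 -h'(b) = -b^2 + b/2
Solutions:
 h(b) = C1 + b^3/3 - b^2/4


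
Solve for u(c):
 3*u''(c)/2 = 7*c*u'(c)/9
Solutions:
 u(c) = C1 + C2*erfi(sqrt(21)*c/9)


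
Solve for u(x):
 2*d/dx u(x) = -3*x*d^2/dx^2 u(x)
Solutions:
 u(x) = C1 + C2*x^(1/3)


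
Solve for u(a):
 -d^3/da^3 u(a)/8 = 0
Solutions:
 u(a) = C1 + C2*a + C3*a^2


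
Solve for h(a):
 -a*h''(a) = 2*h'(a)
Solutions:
 h(a) = C1 + C2/a


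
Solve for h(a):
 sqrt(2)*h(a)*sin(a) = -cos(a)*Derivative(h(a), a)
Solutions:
 h(a) = C1*cos(a)^(sqrt(2))


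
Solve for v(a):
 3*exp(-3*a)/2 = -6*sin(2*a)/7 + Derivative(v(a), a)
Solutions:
 v(a) = C1 - 3*cos(2*a)/7 - exp(-3*a)/2


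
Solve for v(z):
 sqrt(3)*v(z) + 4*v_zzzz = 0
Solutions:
 v(z) = (C1*sin(3^(1/8)*z/2) + C2*cos(3^(1/8)*z/2))*exp(-3^(1/8)*z/2) + (C3*sin(3^(1/8)*z/2) + C4*cos(3^(1/8)*z/2))*exp(3^(1/8)*z/2)


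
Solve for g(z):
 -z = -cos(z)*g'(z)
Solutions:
 g(z) = C1 + Integral(z/cos(z), z)


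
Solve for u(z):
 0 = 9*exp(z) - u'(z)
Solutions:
 u(z) = C1 + 9*exp(z)


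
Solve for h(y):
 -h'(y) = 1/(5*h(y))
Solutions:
 h(y) = -sqrt(C1 - 10*y)/5
 h(y) = sqrt(C1 - 10*y)/5


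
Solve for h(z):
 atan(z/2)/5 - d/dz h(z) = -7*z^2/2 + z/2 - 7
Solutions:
 h(z) = C1 + 7*z^3/6 - z^2/4 + z*atan(z/2)/5 + 7*z - log(z^2 + 4)/5


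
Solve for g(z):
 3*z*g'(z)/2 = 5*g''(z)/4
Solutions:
 g(z) = C1 + C2*erfi(sqrt(15)*z/5)


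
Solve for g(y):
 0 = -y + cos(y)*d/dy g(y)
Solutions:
 g(y) = C1 + Integral(y/cos(y), y)


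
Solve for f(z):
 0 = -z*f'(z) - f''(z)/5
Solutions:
 f(z) = C1 + C2*erf(sqrt(10)*z/2)


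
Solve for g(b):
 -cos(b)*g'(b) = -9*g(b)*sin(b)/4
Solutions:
 g(b) = C1/cos(b)^(9/4)


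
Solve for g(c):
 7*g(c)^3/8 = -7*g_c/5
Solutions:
 g(c) = -2*sqrt(-1/(C1 - 5*c))
 g(c) = 2*sqrt(-1/(C1 - 5*c))


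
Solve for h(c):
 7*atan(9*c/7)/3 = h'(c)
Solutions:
 h(c) = C1 + 7*c*atan(9*c/7)/3 - 49*log(81*c^2 + 49)/54


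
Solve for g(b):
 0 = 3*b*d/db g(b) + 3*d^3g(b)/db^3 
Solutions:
 g(b) = C1 + Integral(C2*airyai(-b) + C3*airybi(-b), b)


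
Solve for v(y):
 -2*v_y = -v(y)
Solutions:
 v(y) = C1*exp(y/2)


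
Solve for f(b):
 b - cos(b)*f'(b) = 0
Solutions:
 f(b) = C1 + Integral(b/cos(b), b)


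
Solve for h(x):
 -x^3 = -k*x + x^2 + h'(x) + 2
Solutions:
 h(x) = C1 + k*x^2/2 - x^4/4 - x^3/3 - 2*x


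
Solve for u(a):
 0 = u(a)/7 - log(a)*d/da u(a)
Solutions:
 u(a) = C1*exp(li(a)/7)


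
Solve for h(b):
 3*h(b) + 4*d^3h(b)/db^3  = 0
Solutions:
 h(b) = C3*exp(-6^(1/3)*b/2) + (C1*sin(2^(1/3)*3^(5/6)*b/4) + C2*cos(2^(1/3)*3^(5/6)*b/4))*exp(6^(1/3)*b/4)


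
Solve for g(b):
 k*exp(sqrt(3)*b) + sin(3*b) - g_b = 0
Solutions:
 g(b) = C1 + sqrt(3)*k*exp(sqrt(3)*b)/3 - cos(3*b)/3


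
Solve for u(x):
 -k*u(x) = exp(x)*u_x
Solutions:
 u(x) = C1*exp(k*exp(-x))


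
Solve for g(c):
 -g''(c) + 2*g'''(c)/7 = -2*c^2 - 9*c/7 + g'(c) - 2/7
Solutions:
 g(c) = C1 + C2*exp(c*(7 - sqrt(105))/4) + C3*exp(c*(7 + sqrt(105))/4) + 2*c^3/3 - 19*c^2/14 + 29*c/7


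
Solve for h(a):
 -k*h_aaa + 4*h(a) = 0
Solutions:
 h(a) = C1*exp(2^(2/3)*a*(1/k)^(1/3)) + C2*exp(2^(2/3)*a*(-1 + sqrt(3)*I)*(1/k)^(1/3)/2) + C3*exp(-2^(2/3)*a*(1 + sqrt(3)*I)*(1/k)^(1/3)/2)


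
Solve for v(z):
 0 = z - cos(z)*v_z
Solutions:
 v(z) = C1 + Integral(z/cos(z), z)


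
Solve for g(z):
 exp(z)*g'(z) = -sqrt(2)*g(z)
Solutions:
 g(z) = C1*exp(sqrt(2)*exp(-z))


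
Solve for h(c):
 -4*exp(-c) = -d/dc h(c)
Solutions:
 h(c) = C1 - 4*exp(-c)


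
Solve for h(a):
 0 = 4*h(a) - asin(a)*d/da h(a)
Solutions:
 h(a) = C1*exp(4*Integral(1/asin(a), a))


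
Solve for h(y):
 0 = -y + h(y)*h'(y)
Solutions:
 h(y) = -sqrt(C1 + y^2)
 h(y) = sqrt(C1 + y^2)


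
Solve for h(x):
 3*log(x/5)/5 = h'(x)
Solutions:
 h(x) = C1 + 3*x*log(x)/5 - 3*x*log(5)/5 - 3*x/5


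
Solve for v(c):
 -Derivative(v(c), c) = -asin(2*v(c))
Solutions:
 Integral(1/asin(2*_y), (_y, v(c))) = C1 + c


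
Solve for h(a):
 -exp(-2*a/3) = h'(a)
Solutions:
 h(a) = C1 + 3*exp(-2*a/3)/2


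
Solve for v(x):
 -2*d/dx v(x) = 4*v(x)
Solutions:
 v(x) = C1*exp(-2*x)


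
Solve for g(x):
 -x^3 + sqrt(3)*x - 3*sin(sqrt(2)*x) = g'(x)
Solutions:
 g(x) = C1 - x^4/4 + sqrt(3)*x^2/2 + 3*sqrt(2)*cos(sqrt(2)*x)/2


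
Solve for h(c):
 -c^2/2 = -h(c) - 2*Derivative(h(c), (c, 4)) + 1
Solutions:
 h(c) = c^2/2 + (C1*sin(2^(1/4)*c/2) + C2*cos(2^(1/4)*c/2))*exp(-2^(1/4)*c/2) + (C3*sin(2^(1/4)*c/2) + C4*cos(2^(1/4)*c/2))*exp(2^(1/4)*c/2) + 1


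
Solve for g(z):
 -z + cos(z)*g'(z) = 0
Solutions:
 g(z) = C1 + Integral(z/cos(z), z)


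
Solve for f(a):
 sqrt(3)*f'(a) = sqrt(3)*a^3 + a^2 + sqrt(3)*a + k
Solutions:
 f(a) = C1 + a^4/4 + sqrt(3)*a^3/9 + a^2/2 + sqrt(3)*a*k/3


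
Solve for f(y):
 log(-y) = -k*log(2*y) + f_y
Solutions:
 f(y) = C1 + y*(k + 1)*log(y) + y*(-k + k*log(2) - 1 + I*pi)


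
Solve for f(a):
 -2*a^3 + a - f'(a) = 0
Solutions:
 f(a) = C1 - a^4/2 + a^2/2


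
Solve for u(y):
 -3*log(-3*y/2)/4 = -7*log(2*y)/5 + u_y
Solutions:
 u(y) = C1 + 13*y*log(y)/20 + y*(-15*log(3) - 13 + 43*log(2) - 15*I*pi)/20


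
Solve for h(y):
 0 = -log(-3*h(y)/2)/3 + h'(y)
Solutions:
 -3*Integral(1/(log(-_y) - log(2) + log(3)), (_y, h(y))) = C1 - y


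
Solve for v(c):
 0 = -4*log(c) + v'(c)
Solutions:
 v(c) = C1 + 4*c*log(c) - 4*c


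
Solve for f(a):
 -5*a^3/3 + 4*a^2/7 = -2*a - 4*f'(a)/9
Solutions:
 f(a) = C1 + 15*a^4/16 - 3*a^3/7 - 9*a^2/4


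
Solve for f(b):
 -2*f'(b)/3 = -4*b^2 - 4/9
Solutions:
 f(b) = C1 + 2*b^3 + 2*b/3


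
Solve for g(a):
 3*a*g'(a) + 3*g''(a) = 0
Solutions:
 g(a) = C1 + C2*erf(sqrt(2)*a/2)


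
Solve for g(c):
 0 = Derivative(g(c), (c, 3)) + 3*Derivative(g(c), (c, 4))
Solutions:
 g(c) = C1 + C2*c + C3*c^2 + C4*exp(-c/3)


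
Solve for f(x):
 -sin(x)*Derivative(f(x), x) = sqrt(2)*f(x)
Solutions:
 f(x) = C1*(cos(x) + 1)^(sqrt(2)/2)/(cos(x) - 1)^(sqrt(2)/2)


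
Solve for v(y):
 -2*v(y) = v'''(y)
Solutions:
 v(y) = C3*exp(-2^(1/3)*y) + (C1*sin(2^(1/3)*sqrt(3)*y/2) + C2*cos(2^(1/3)*sqrt(3)*y/2))*exp(2^(1/3)*y/2)


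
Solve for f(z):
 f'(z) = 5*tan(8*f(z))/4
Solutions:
 f(z) = -asin(C1*exp(10*z))/8 + pi/8
 f(z) = asin(C1*exp(10*z))/8


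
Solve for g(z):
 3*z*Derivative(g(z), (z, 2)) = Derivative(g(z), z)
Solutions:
 g(z) = C1 + C2*z^(4/3)


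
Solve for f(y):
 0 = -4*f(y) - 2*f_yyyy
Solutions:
 f(y) = (C1*sin(2^(3/4)*y/2) + C2*cos(2^(3/4)*y/2))*exp(-2^(3/4)*y/2) + (C3*sin(2^(3/4)*y/2) + C4*cos(2^(3/4)*y/2))*exp(2^(3/4)*y/2)


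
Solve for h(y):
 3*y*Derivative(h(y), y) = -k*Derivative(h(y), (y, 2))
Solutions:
 h(y) = C1 + C2*sqrt(k)*erf(sqrt(6)*y*sqrt(1/k)/2)


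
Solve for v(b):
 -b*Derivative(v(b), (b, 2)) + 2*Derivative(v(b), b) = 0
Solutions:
 v(b) = C1 + C2*b^3


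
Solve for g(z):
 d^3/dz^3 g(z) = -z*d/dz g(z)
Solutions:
 g(z) = C1 + Integral(C2*airyai(-z) + C3*airybi(-z), z)


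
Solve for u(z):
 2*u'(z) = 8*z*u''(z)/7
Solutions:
 u(z) = C1 + C2*z^(11/4)


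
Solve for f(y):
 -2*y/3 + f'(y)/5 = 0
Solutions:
 f(y) = C1 + 5*y^2/3


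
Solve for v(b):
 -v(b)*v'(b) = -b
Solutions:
 v(b) = -sqrt(C1 + b^2)
 v(b) = sqrt(C1 + b^2)


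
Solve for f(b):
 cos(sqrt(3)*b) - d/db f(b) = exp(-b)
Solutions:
 f(b) = C1 + sqrt(3)*sin(sqrt(3)*b)/3 + exp(-b)


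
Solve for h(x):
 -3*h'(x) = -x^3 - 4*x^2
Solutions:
 h(x) = C1 + x^4/12 + 4*x^3/9


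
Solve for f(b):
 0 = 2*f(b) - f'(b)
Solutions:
 f(b) = C1*exp(2*b)


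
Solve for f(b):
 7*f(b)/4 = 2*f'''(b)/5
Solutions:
 f(b) = C3*exp(35^(1/3)*b/2) + (C1*sin(sqrt(3)*35^(1/3)*b/4) + C2*cos(sqrt(3)*35^(1/3)*b/4))*exp(-35^(1/3)*b/4)


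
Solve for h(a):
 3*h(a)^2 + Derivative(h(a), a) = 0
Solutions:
 h(a) = 1/(C1 + 3*a)


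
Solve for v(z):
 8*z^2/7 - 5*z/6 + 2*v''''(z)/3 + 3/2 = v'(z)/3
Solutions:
 v(z) = C1 + C4*exp(2^(2/3)*z/2) + 8*z^3/7 - 5*z^2/4 + 9*z/2 + (C2*sin(2^(2/3)*sqrt(3)*z/4) + C3*cos(2^(2/3)*sqrt(3)*z/4))*exp(-2^(2/3)*z/4)


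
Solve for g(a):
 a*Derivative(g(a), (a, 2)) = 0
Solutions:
 g(a) = C1 + C2*a


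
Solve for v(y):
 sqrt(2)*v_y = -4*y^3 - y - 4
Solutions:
 v(y) = C1 - sqrt(2)*y^4/2 - sqrt(2)*y^2/4 - 2*sqrt(2)*y


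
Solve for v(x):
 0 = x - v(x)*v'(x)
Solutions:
 v(x) = -sqrt(C1 + x^2)
 v(x) = sqrt(C1 + x^2)


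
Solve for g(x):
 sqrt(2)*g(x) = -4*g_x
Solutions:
 g(x) = C1*exp(-sqrt(2)*x/4)


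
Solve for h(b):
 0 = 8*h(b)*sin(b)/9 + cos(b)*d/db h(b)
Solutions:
 h(b) = C1*cos(b)^(8/9)


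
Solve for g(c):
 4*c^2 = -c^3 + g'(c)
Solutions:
 g(c) = C1 + c^4/4 + 4*c^3/3


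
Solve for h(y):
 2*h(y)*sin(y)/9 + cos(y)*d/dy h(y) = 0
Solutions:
 h(y) = C1*cos(y)^(2/9)


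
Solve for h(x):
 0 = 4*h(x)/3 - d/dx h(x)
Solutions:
 h(x) = C1*exp(4*x/3)


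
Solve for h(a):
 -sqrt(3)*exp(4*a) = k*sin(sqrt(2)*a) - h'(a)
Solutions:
 h(a) = C1 - sqrt(2)*k*cos(sqrt(2)*a)/2 + sqrt(3)*exp(4*a)/4


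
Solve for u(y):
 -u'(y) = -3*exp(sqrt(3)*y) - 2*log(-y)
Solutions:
 u(y) = C1 + 2*y*log(-y) - 2*y + sqrt(3)*exp(sqrt(3)*y)


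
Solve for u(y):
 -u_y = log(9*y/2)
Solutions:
 u(y) = C1 - y*log(y) + y*log(2/9) + y


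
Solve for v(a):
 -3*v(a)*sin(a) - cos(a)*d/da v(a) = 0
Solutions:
 v(a) = C1*cos(a)^3


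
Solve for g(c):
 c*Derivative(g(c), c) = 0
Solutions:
 g(c) = C1


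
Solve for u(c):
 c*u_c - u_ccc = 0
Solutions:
 u(c) = C1 + Integral(C2*airyai(c) + C3*airybi(c), c)


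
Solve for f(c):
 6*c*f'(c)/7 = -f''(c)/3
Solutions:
 f(c) = C1 + C2*erf(3*sqrt(7)*c/7)


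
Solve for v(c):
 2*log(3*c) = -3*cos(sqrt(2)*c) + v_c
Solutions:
 v(c) = C1 + 2*c*log(c) - 2*c + 2*c*log(3) + 3*sqrt(2)*sin(sqrt(2)*c)/2


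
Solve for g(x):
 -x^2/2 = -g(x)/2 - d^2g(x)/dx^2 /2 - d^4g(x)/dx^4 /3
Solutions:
 g(x) = x^2 + (C1*sin(2^(3/4)*3^(1/4)*x*cos(atan(sqrt(15)/3)/2)/2) + C2*cos(2^(3/4)*3^(1/4)*x*cos(atan(sqrt(15)/3)/2)/2))*exp(-2^(3/4)*3^(1/4)*x*sin(atan(sqrt(15)/3)/2)/2) + (C3*sin(2^(3/4)*3^(1/4)*x*cos(atan(sqrt(15)/3)/2)/2) + C4*cos(2^(3/4)*3^(1/4)*x*cos(atan(sqrt(15)/3)/2)/2))*exp(2^(3/4)*3^(1/4)*x*sin(atan(sqrt(15)/3)/2)/2) - 2


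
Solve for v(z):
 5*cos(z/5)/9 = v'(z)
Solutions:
 v(z) = C1 + 25*sin(z/5)/9


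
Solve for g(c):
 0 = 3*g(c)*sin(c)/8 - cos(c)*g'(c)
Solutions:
 g(c) = C1/cos(c)^(3/8)


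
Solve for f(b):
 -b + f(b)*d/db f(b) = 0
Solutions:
 f(b) = -sqrt(C1 + b^2)
 f(b) = sqrt(C1 + b^2)


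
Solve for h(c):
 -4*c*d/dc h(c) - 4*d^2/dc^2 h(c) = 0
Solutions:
 h(c) = C1 + C2*erf(sqrt(2)*c/2)


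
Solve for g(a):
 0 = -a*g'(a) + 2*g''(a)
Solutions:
 g(a) = C1 + C2*erfi(a/2)


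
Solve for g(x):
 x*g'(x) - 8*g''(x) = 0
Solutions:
 g(x) = C1 + C2*erfi(x/4)


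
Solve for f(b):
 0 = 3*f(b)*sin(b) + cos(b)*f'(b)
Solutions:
 f(b) = C1*cos(b)^3


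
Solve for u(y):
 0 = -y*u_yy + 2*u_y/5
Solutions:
 u(y) = C1 + C2*y^(7/5)


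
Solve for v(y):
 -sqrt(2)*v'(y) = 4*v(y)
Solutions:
 v(y) = C1*exp(-2*sqrt(2)*y)


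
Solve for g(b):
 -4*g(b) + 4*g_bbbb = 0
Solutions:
 g(b) = C1*exp(-b) + C2*exp(b) + C3*sin(b) + C4*cos(b)


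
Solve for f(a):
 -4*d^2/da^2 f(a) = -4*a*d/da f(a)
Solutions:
 f(a) = C1 + C2*erfi(sqrt(2)*a/2)


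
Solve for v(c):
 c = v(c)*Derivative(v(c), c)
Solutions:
 v(c) = -sqrt(C1 + c^2)
 v(c) = sqrt(C1 + c^2)


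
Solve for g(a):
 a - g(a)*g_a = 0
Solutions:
 g(a) = -sqrt(C1 + a^2)
 g(a) = sqrt(C1 + a^2)


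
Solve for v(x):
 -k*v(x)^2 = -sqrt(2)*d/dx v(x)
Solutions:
 v(x) = -2/(C1 + sqrt(2)*k*x)


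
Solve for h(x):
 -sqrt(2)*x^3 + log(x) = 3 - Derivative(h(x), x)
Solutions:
 h(x) = C1 + sqrt(2)*x^4/4 - x*log(x) + 4*x


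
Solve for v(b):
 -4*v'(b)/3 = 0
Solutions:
 v(b) = C1


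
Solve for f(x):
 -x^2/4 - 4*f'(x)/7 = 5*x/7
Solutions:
 f(x) = C1 - 7*x^3/48 - 5*x^2/8


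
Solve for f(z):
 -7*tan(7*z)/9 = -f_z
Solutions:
 f(z) = C1 - log(cos(7*z))/9


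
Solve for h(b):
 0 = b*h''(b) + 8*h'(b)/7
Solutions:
 h(b) = C1 + C2/b^(1/7)


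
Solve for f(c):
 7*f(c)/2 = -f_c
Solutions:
 f(c) = C1*exp(-7*c/2)


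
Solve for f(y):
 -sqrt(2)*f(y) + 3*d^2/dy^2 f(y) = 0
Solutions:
 f(y) = C1*exp(-2^(1/4)*sqrt(3)*y/3) + C2*exp(2^(1/4)*sqrt(3)*y/3)


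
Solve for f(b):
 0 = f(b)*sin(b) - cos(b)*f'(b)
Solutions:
 f(b) = C1/cos(b)


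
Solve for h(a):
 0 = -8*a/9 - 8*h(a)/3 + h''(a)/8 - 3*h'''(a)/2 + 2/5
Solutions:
 h(a) = C1*exp(a*((288*sqrt(20735) + 41471)^(-1/3) + 2 + (288*sqrt(20735) + 41471)^(1/3))/72)*sin(sqrt(3)*a*(-(288*sqrt(20735) + 41471)^(1/3) + (288*sqrt(20735) + 41471)^(-1/3))/72) + C2*exp(a*((288*sqrt(20735) + 41471)^(-1/3) + 2 + (288*sqrt(20735) + 41471)^(1/3))/72)*cos(sqrt(3)*a*(-(288*sqrt(20735) + 41471)^(1/3) + (288*sqrt(20735) + 41471)^(-1/3))/72) + C3*exp(a*(-(288*sqrt(20735) + 41471)^(1/3) - 1/(288*sqrt(20735) + 41471)^(1/3) + 1)/36) - a/3 + 3/20


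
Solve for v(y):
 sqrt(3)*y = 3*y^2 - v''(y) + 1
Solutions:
 v(y) = C1 + C2*y + y^4/4 - sqrt(3)*y^3/6 + y^2/2


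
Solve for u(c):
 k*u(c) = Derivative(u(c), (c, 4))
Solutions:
 u(c) = C1*exp(-c*k^(1/4)) + C2*exp(c*k^(1/4)) + C3*exp(-I*c*k^(1/4)) + C4*exp(I*c*k^(1/4))


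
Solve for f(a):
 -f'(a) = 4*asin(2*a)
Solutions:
 f(a) = C1 - 4*a*asin(2*a) - 2*sqrt(1 - 4*a^2)


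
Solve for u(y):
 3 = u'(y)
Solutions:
 u(y) = C1 + 3*y


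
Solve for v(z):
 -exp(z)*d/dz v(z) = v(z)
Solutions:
 v(z) = C1*exp(exp(-z))


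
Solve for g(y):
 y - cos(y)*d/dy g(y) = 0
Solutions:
 g(y) = C1 + Integral(y/cos(y), y)


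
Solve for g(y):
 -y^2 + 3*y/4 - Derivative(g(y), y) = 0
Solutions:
 g(y) = C1 - y^3/3 + 3*y^2/8


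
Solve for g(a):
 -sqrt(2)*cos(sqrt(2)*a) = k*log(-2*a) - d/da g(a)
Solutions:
 g(a) = C1 + a*k*(log(-a) - 1) + a*k*log(2) + sin(sqrt(2)*a)


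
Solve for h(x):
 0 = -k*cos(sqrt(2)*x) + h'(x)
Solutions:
 h(x) = C1 + sqrt(2)*k*sin(sqrt(2)*x)/2


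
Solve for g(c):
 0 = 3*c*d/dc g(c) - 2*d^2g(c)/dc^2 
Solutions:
 g(c) = C1 + C2*erfi(sqrt(3)*c/2)


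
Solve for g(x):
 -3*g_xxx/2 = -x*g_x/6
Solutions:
 g(x) = C1 + Integral(C2*airyai(3^(1/3)*x/3) + C3*airybi(3^(1/3)*x/3), x)


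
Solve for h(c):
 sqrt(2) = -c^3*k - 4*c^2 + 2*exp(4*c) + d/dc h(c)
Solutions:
 h(c) = C1 + c^4*k/4 + 4*c^3/3 + sqrt(2)*c - exp(4*c)/2


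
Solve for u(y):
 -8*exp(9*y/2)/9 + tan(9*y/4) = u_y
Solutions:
 u(y) = C1 - 16*exp(9*y/2)/81 - 4*log(cos(9*y/4))/9
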